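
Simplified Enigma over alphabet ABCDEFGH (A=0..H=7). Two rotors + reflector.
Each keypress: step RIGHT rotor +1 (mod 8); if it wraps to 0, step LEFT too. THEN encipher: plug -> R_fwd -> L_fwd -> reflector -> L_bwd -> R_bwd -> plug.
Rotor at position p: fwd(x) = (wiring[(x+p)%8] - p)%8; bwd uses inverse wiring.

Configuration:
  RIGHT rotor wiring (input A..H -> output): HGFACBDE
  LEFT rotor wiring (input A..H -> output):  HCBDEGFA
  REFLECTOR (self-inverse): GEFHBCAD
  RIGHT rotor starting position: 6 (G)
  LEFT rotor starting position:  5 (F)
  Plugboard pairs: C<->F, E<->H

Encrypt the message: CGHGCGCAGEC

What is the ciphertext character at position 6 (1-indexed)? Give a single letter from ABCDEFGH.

Char 1 ('C'): step: R->7, L=5; C->plug->F->R->D->L->C->refl->F->L'->E->R'->H->plug->E
Char 2 ('G'): step: R->0, L->6 (L advanced); G->plug->G->R->D->L->E->refl->B->L'->C->R'->E->plug->H
Char 3 ('H'): step: R->1, L=6; H->plug->E->R->A->L->H->refl->D->L'->E->R'->B->plug->B
Char 4 ('G'): step: R->2, L=6; G->plug->G->R->F->L->F->refl->C->L'->B->R'->E->plug->H
Char 5 ('C'): step: R->3, L=6; C->plug->F->R->E->L->D->refl->H->L'->A->R'->D->plug->D
Char 6 ('G'): step: R->4, L=6; G->plug->G->R->B->L->C->refl->F->L'->F->R'->B->plug->B

B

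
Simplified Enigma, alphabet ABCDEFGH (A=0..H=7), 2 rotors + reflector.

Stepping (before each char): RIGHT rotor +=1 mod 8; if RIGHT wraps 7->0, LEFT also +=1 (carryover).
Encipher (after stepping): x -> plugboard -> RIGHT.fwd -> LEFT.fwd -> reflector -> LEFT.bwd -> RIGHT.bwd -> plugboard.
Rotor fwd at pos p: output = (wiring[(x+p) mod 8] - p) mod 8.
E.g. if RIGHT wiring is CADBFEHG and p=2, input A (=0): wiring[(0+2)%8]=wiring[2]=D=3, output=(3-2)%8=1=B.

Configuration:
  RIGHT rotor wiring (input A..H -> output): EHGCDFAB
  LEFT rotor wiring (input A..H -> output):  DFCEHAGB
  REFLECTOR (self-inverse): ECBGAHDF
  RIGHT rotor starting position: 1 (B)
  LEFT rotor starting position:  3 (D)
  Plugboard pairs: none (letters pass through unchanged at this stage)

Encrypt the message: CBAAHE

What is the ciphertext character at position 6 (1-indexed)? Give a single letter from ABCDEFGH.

Char 1 ('C'): step: R->2, L=3; C->plug->C->R->B->L->E->refl->A->L'->F->R'->H->plug->H
Char 2 ('B'): step: R->3, L=3; B->plug->B->R->A->L->B->refl->C->L'->G->R'->E->plug->E
Char 3 ('A'): step: R->4, L=3; A->plug->A->R->H->L->H->refl->F->L'->C->R'->G->plug->G
Char 4 ('A'): step: R->5, L=3; A->plug->A->R->A->L->B->refl->C->L'->G->R'->H->plug->H
Char 5 ('H'): step: R->6, L=3; H->plug->H->R->H->L->H->refl->F->L'->C->R'->A->plug->A
Char 6 ('E'): step: R->7, L=3; E->plug->E->R->D->L->D->refl->G->L'->E->R'->F->plug->F

F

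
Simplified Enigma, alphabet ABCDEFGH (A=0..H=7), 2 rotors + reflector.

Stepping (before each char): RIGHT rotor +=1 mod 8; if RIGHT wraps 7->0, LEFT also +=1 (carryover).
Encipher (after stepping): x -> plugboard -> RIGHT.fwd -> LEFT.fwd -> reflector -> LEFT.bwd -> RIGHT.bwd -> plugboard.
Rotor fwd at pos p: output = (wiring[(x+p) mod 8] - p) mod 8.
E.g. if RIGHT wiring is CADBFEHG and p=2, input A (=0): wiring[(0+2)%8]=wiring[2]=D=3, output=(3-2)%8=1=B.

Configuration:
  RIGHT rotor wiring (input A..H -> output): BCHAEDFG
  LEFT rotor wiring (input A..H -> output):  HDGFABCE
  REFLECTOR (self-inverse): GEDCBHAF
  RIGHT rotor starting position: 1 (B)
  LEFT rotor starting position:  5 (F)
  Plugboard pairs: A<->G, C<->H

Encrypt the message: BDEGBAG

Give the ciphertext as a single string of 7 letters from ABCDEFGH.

Answer: FBGDCCE

Derivation:
Char 1 ('B'): step: R->2, L=5; B->plug->B->R->G->L->A->refl->G->L'->E->R'->F->plug->F
Char 2 ('D'): step: R->3, L=5; D->plug->D->R->C->L->H->refl->F->L'->B->R'->B->plug->B
Char 3 ('E'): step: R->4, L=5; E->plug->E->R->F->L->B->refl->E->L'->A->R'->A->plug->G
Char 4 ('G'): step: R->5, L=5; G->plug->A->R->G->L->A->refl->G->L'->E->R'->D->plug->D
Char 5 ('B'): step: R->6, L=5; B->plug->B->R->A->L->E->refl->B->L'->F->R'->H->plug->C
Char 6 ('A'): step: R->7, L=5; A->plug->G->R->E->L->G->refl->A->L'->G->R'->H->plug->C
Char 7 ('G'): step: R->0, L->6 (L advanced); G->plug->A->R->B->L->G->refl->A->L'->E->R'->E->plug->E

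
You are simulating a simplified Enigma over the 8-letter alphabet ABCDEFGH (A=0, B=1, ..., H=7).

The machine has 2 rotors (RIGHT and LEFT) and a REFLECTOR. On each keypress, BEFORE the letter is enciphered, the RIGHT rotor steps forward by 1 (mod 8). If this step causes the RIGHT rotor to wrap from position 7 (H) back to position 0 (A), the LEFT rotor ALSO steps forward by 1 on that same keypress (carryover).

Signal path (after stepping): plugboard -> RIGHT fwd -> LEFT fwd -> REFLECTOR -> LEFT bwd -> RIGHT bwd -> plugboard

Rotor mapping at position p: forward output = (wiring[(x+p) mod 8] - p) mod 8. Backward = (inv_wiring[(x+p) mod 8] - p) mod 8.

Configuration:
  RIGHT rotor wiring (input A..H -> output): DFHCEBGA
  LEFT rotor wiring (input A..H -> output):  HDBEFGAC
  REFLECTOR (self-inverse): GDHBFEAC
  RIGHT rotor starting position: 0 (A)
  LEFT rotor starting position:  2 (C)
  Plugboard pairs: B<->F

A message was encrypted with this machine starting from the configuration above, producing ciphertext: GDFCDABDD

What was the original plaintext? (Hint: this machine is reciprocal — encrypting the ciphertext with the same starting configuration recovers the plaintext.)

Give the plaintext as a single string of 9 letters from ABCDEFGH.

Char 1 ('G'): step: R->1, L=2; G->plug->G->R->H->L->B->refl->D->L'->C->R'->H->plug->H
Char 2 ('D'): step: R->2, L=2; D->plug->D->R->H->L->B->refl->D->L'->C->R'->C->plug->C
Char 3 ('F'): step: R->3, L=2; F->plug->B->R->B->L->C->refl->H->L'->A->R'->F->plug->B
Char 4 ('C'): step: R->4, L=2; C->plug->C->R->C->L->D->refl->B->L'->H->R'->E->plug->E
Char 5 ('D'): step: R->5, L=2; D->plug->D->R->G->L->F->refl->E->L'->D->R'->C->plug->C
Char 6 ('A'): step: R->6, L=2; A->plug->A->R->A->L->H->refl->C->L'->B->R'->E->plug->E
Char 7 ('B'): step: R->7, L=2; B->plug->F->R->F->L->A->refl->G->L'->E->R'->B->plug->F
Char 8 ('D'): step: R->0, L->3 (L advanced); D->plug->D->R->C->L->D->refl->B->L'->A->R'->H->plug->H
Char 9 ('D'): step: R->1, L=3; D->plug->D->R->D->L->F->refl->E->L'->F->R'->F->plug->B

Answer: HCBECEFHB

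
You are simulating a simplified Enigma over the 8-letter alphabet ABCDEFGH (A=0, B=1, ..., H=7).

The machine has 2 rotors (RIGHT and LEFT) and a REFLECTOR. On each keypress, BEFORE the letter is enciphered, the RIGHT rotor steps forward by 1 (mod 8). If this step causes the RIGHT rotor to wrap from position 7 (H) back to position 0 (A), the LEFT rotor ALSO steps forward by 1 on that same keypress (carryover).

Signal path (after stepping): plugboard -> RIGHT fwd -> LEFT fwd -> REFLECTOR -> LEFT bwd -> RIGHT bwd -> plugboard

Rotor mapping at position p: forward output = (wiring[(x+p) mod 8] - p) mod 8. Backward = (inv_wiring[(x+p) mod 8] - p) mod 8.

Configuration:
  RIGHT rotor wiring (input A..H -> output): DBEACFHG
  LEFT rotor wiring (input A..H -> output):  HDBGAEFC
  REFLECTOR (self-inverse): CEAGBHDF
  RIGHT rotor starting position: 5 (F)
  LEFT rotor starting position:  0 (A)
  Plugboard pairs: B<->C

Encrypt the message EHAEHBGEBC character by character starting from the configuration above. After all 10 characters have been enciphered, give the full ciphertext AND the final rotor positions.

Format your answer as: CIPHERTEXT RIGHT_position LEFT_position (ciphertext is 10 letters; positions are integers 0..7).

Answer: CGEBFECFEA 7 1

Derivation:
Char 1 ('E'): step: R->6, L=0; E->plug->E->R->G->L->F->refl->H->L'->A->R'->B->plug->C
Char 2 ('H'): step: R->7, L=0; H->plug->H->R->A->L->H->refl->F->L'->G->R'->G->plug->G
Char 3 ('A'): step: R->0, L->1 (L advanced); A->plug->A->R->D->L->H->refl->F->L'->C->R'->E->plug->E
Char 4 ('E'): step: R->1, L=1; E->plug->E->R->E->L->D->refl->G->L'->H->R'->C->plug->B
Char 5 ('H'): step: R->2, L=1; H->plug->H->R->H->L->G->refl->D->L'->E->R'->F->plug->F
Char 6 ('B'): step: R->3, L=1; B->plug->C->R->C->L->F->refl->H->L'->D->R'->E->plug->E
Char 7 ('G'): step: R->4, L=1; G->plug->G->R->A->L->C->refl->A->L'->B->R'->B->plug->C
Char 8 ('E'): step: R->5, L=1; E->plug->E->R->E->L->D->refl->G->L'->H->R'->F->plug->F
Char 9 ('B'): step: R->6, L=1; B->plug->C->R->F->L->E->refl->B->L'->G->R'->E->plug->E
Char 10 ('C'): step: R->7, L=1; C->plug->B->R->E->L->D->refl->G->L'->H->R'->A->plug->A
Final: ciphertext=CGEBFECFEA, RIGHT=7, LEFT=1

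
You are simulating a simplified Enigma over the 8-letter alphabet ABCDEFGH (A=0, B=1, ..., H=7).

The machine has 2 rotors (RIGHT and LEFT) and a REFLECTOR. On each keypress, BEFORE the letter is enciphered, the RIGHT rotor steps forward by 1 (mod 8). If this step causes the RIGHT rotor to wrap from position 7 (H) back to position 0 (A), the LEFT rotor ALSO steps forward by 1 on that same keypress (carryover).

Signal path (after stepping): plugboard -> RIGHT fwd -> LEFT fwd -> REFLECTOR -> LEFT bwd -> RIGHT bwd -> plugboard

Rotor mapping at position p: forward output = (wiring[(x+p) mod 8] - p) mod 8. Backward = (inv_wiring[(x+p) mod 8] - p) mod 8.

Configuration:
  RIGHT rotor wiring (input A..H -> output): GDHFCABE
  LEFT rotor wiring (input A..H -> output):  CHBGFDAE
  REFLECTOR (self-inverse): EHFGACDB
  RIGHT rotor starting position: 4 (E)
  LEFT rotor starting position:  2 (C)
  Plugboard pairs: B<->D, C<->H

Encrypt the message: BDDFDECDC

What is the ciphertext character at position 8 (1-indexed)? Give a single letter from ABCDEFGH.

Char 1 ('B'): step: R->5, L=2; B->plug->D->R->B->L->E->refl->A->L'->G->R'->E->plug->E
Char 2 ('D'): step: R->6, L=2; D->plug->B->R->G->L->A->refl->E->L'->B->R'->E->plug->E
Char 3 ('D'): step: R->7, L=2; D->plug->B->R->H->L->F->refl->C->L'->F->R'->A->plug->A
Char 4 ('F'): step: R->0, L->3 (L advanced); F->plug->F->R->A->L->D->refl->G->L'->H->R'->C->plug->H
Char 5 ('D'): step: R->1, L=3; D->plug->B->R->G->L->E->refl->A->L'->C->R'->A->plug->A
Char 6 ('E'): step: R->2, L=3; E->plug->E->R->H->L->G->refl->D->L'->A->R'->C->plug->H
Char 7 ('C'): step: R->3, L=3; C->plug->H->R->E->L->B->refl->H->L'->F->R'->C->plug->H
Char 8 ('D'): step: R->4, L=3; D->plug->B->R->E->L->B->refl->H->L'->F->R'->C->plug->H

H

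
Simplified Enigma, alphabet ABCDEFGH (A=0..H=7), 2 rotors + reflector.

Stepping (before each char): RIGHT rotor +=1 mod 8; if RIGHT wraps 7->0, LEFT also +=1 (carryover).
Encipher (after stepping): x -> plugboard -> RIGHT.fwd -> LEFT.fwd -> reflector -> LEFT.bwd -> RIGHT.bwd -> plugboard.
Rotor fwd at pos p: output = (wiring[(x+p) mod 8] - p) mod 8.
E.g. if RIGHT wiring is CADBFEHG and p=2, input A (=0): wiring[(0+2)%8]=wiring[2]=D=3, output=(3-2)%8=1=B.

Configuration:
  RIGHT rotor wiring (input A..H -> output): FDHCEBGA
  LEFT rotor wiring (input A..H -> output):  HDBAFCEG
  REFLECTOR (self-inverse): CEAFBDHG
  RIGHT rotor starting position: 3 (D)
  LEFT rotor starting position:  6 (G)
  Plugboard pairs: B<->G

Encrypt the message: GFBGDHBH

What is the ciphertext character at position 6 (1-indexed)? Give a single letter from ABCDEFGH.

Char 1 ('G'): step: R->4, L=6; G->plug->B->R->F->L->C->refl->A->L'->B->R'->E->plug->E
Char 2 ('F'): step: R->5, L=6; F->plug->F->R->C->L->B->refl->E->L'->H->R'->H->plug->H
Char 3 ('B'): step: R->6, L=6; B->plug->G->R->G->L->H->refl->G->L'->A->R'->A->plug->A
Char 4 ('G'): step: R->7, L=6; G->plug->B->R->G->L->H->refl->G->L'->A->R'->D->plug->D
Char 5 ('D'): step: R->0, L->7 (L advanced); D->plug->D->R->C->L->E->refl->B->L'->E->R'->E->plug->E
Char 6 ('H'): step: R->1, L=7; H->plug->H->R->E->L->B->refl->E->L'->C->R'->A->plug->A

A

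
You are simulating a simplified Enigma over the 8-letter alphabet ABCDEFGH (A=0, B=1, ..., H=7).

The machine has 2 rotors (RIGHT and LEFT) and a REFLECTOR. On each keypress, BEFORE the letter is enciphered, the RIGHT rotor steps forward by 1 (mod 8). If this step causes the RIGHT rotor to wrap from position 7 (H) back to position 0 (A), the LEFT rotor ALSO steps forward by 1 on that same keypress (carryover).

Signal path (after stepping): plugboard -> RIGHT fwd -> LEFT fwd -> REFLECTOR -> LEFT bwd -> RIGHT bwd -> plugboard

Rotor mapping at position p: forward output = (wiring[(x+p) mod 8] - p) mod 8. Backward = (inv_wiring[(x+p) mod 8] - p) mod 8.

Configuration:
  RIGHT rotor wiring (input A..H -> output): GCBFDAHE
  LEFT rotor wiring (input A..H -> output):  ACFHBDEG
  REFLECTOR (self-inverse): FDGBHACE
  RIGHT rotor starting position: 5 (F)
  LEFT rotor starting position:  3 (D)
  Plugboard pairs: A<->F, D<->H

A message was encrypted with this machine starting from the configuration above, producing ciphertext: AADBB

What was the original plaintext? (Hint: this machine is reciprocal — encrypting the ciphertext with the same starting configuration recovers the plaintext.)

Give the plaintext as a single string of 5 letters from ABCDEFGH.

Char 1 ('A'): step: R->6, L=3; A->plug->F->R->H->L->C->refl->G->L'->B->R'->A->plug->F
Char 2 ('A'): step: R->7, L=3; A->plug->F->R->E->L->D->refl->B->L'->D->R'->C->plug->C
Char 3 ('D'): step: R->0, L->4 (L advanced); D->plug->H->R->E->L->E->refl->H->L'->B->R'->C->plug->C
Char 4 ('B'): step: R->1, L=4; B->plug->B->R->A->L->F->refl->A->L'->C->R'->D->plug->H
Char 5 ('B'): step: R->2, L=4; B->plug->B->R->D->L->C->refl->G->L'->F->R'->E->plug->E

Answer: FCCHE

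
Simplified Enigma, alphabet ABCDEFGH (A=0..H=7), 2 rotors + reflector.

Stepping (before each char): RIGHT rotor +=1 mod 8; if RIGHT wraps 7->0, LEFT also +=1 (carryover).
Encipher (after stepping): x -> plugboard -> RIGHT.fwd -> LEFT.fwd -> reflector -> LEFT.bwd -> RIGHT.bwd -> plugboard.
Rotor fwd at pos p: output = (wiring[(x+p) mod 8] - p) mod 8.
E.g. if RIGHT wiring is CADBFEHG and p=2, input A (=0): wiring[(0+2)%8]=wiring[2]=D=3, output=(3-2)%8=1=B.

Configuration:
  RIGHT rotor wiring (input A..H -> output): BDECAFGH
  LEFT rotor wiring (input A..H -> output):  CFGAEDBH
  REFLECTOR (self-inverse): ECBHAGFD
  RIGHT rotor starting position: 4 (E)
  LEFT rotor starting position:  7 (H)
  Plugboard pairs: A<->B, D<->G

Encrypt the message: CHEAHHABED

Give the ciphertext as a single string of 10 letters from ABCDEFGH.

Answer: DFFCDBBGBA

Derivation:
Char 1 ('C'): step: R->5, L=7; C->plug->C->R->C->L->G->refl->F->L'->F->R'->G->plug->D
Char 2 ('H'): step: R->6, L=7; H->plug->H->R->H->L->C->refl->B->L'->E->R'->F->plug->F
Char 3 ('E'): step: R->7, L=7; E->plug->E->R->D->L->H->refl->D->L'->B->R'->F->plug->F
Char 4 ('A'): step: R->0, L->0 (L advanced); A->plug->B->R->D->L->A->refl->E->L'->E->R'->C->plug->C
Char 5 ('H'): step: R->1, L=0; H->plug->H->R->A->L->C->refl->B->L'->G->R'->G->plug->D
Char 6 ('H'): step: R->2, L=0; H->plug->H->R->B->L->F->refl->G->L'->C->R'->A->plug->B
Char 7 ('A'): step: R->3, L=0; A->plug->B->R->F->L->D->refl->H->L'->H->R'->A->plug->B
Char 8 ('B'): step: R->4, L=0; B->plug->A->R->E->L->E->refl->A->L'->D->R'->D->plug->G
Char 9 ('E'): step: R->5, L=0; E->plug->E->R->G->L->B->refl->C->L'->A->R'->A->plug->B
Char 10 ('D'): step: R->6, L=0; D->plug->G->R->C->L->G->refl->F->L'->B->R'->B->plug->A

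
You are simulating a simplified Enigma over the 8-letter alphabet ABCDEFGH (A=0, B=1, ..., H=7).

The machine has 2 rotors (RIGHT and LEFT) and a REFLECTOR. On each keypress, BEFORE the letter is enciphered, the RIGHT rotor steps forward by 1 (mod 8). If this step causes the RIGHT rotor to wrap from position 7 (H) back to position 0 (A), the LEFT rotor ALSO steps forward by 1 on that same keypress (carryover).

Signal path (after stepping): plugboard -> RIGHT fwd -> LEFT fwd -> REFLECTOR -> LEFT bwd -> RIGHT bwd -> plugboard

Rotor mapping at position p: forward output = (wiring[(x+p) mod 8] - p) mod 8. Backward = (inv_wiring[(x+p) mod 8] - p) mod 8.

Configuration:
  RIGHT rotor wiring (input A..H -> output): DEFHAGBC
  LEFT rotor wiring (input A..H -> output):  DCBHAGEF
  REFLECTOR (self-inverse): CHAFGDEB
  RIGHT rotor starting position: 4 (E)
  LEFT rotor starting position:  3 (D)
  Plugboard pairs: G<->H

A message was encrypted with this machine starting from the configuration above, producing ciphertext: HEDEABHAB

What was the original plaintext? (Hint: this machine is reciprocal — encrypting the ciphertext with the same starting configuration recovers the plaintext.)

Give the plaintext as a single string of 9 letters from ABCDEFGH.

Answer: AGACBFGGG

Derivation:
Char 1 ('H'): step: R->5, L=3; H->plug->G->R->C->L->D->refl->F->L'->B->R'->A->plug->A
Char 2 ('E'): step: R->6, L=3; E->plug->E->R->H->L->G->refl->E->L'->A->R'->H->plug->G
Char 3 ('D'): step: R->7, L=3; D->plug->D->R->G->L->H->refl->B->L'->D->R'->A->plug->A
Char 4 ('E'): step: R->0, L->4 (L advanced); E->plug->E->R->A->L->E->refl->G->L'->F->R'->C->plug->C
Char 5 ('A'): step: R->1, L=4; A->plug->A->R->D->L->B->refl->H->L'->E->R'->B->plug->B
Char 6 ('B'): step: R->2, L=4; B->plug->B->R->F->L->G->refl->E->L'->A->R'->F->plug->F
Char 7 ('H'): step: R->3, L=4; H->plug->G->R->B->L->C->refl->A->L'->C->R'->H->plug->G
Char 8 ('A'): step: R->4, L=4; A->plug->A->R->E->L->H->refl->B->L'->D->R'->H->plug->G
Char 9 ('B'): step: R->5, L=4; B->plug->B->R->E->L->H->refl->B->L'->D->R'->H->plug->G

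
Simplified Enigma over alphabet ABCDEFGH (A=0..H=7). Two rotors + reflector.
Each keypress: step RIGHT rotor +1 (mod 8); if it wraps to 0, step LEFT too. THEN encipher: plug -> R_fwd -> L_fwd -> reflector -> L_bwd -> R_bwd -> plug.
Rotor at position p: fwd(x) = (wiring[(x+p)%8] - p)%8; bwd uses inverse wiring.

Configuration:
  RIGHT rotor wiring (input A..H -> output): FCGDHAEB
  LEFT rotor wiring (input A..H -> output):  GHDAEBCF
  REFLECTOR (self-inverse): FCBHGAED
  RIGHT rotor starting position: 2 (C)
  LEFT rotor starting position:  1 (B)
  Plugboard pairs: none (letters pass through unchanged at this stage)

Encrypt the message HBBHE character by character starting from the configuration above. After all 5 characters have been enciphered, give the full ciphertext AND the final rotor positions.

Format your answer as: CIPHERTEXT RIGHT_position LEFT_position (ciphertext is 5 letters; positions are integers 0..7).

Answer: FHCBD 7 1

Derivation:
Char 1 ('H'): step: R->3, L=1; H->plug->H->R->D->L->D->refl->H->L'->C->R'->F->plug->F
Char 2 ('B'): step: R->4, L=1; B->plug->B->R->E->L->A->refl->F->L'->H->R'->H->plug->H
Char 3 ('B'): step: R->5, L=1; B->plug->B->R->H->L->F->refl->A->L'->E->R'->C->plug->C
Char 4 ('H'): step: R->6, L=1; H->plug->H->R->C->L->H->refl->D->L'->D->R'->B->plug->B
Char 5 ('E'): step: R->7, L=1; E->plug->E->R->E->L->A->refl->F->L'->H->R'->D->plug->D
Final: ciphertext=FHCBD, RIGHT=7, LEFT=1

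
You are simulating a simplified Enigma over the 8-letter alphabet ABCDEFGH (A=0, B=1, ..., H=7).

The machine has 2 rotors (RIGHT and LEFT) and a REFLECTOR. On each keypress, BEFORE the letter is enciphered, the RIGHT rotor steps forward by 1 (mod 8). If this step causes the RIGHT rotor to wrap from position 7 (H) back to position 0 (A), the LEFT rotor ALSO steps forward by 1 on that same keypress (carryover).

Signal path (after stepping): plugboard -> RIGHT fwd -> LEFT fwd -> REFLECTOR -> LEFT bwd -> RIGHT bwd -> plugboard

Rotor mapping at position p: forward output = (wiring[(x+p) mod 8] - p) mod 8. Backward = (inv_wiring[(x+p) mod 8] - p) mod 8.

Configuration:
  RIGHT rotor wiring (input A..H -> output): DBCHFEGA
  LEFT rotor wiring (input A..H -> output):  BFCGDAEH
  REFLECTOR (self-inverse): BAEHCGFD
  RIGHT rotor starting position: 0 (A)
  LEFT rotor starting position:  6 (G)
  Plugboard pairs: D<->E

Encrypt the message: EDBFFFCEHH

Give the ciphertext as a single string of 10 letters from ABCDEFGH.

Answer: GHEABCECGE

Derivation:
Char 1 ('E'): step: R->1, L=6; E->plug->D->R->E->L->E->refl->C->L'->H->R'->G->plug->G
Char 2 ('D'): step: R->2, L=6; D->plug->E->R->E->L->E->refl->C->L'->H->R'->H->plug->H
Char 3 ('B'): step: R->3, L=6; B->plug->B->R->C->L->D->refl->H->L'->D->R'->D->plug->E
Char 4 ('F'): step: R->4, L=6; F->plug->F->R->F->L->A->refl->B->L'->B->R'->A->plug->A
Char 5 ('F'): step: R->5, L=6; F->plug->F->R->F->L->A->refl->B->L'->B->R'->B->plug->B
Char 6 ('F'): step: R->6, L=6; F->plug->F->R->B->L->B->refl->A->L'->F->R'->C->plug->C
Char 7 ('C'): step: R->7, L=6; C->plug->C->R->C->L->D->refl->H->L'->D->R'->D->plug->E
Char 8 ('E'): step: R->0, L->7 (L advanced); E->plug->D->R->H->L->F->refl->G->L'->C->R'->C->plug->C
Char 9 ('H'): step: R->1, L=7; H->plug->H->R->C->L->G->refl->F->L'->H->R'->G->plug->G
Char 10 ('H'): step: R->2, L=7; H->plug->H->R->H->L->F->refl->G->L'->C->R'->D->plug->E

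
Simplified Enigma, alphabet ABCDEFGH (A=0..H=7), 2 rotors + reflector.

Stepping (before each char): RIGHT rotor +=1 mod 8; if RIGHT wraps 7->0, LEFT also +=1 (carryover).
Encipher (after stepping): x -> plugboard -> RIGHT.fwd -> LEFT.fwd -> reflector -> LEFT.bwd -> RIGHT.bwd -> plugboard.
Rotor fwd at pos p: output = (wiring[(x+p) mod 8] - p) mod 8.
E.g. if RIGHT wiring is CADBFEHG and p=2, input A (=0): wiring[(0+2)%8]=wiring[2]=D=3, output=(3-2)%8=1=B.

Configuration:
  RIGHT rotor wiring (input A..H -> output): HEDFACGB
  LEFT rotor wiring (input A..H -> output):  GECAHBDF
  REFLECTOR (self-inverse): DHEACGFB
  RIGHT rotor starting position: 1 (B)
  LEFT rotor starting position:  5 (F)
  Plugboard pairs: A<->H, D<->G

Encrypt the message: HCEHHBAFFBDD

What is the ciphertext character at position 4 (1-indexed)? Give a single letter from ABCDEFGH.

Char 1 ('H'): step: R->2, L=5; H->plug->A->R->B->L->G->refl->F->L'->F->R'->G->plug->D
Char 2 ('C'): step: R->3, L=5; C->plug->C->R->H->L->C->refl->E->L'->A->R'->H->plug->A
Char 3 ('E'): step: R->4, L=5; E->plug->E->R->D->L->B->refl->H->L'->E->R'->A->plug->H
Char 4 ('H'): step: R->5, L=5; H->plug->A->R->F->L->F->refl->G->L'->B->R'->B->plug->B

B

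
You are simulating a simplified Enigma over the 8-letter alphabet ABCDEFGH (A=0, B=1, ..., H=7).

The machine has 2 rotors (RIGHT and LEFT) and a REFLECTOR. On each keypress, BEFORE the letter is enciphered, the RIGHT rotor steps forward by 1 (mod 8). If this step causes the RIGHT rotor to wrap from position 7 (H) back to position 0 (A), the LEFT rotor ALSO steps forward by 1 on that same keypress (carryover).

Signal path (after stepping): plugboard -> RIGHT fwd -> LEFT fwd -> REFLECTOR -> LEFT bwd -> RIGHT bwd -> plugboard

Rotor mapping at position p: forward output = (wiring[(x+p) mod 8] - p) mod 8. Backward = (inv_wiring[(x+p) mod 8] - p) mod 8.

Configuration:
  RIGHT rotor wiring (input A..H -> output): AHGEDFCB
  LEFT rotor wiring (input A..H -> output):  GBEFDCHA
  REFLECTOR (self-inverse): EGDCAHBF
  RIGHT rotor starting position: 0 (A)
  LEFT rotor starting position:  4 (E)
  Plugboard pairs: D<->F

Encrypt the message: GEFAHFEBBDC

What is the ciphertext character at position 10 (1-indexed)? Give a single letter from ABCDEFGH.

Char 1 ('G'): step: R->1, L=4; G->plug->G->R->A->L->H->refl->F->L'->F->R'->B->plug->B
Char 2 ('E'): step: R->2, L=4; E->plug->E->R->A->L->H->refl->F->L'->F->R'->H->plug->H
Char 3 ('F'): step: R->3, L=4; F->plug->D->R->H->L->B->refl->G->L'->B->R'->A->plug->A
Char 4 ('A'): step: R->4, L=4; A->plug->A->R->H->L->B->refl->G->L'->B->R'->B->plug->B
Char 5 ('H'): step: R->5, L=4; H->plug->H->R->G->L->A->refl->E->L'->D->R'->D->plug->F
Char 6 ('F'): step: R->6, L=4; F->plug->D->R->B->L->G->refl->B->L'->H->R'->H->plug->H
Char 7 ('E'): step: R->7, L=4; E->plug->E->R->F->L->F->refl->H->L'->A->R'->C->plug->C
Char 8 ('B'): step: R->0, L->5 (L advanced); B->plug->B->R->H->L->G->refl->B->L'->D->R'->E->plug->E
Char 9 ('B'): step: R->1, L=5; B->plug->B->R->F->L->H->refl->F->L'->A->R'->G->plug->G
Char 10 ('D'): step: R->2, L=5; D->plug->F->R->H->L->G->refl->B->L'->D->R'->D->plug->F

F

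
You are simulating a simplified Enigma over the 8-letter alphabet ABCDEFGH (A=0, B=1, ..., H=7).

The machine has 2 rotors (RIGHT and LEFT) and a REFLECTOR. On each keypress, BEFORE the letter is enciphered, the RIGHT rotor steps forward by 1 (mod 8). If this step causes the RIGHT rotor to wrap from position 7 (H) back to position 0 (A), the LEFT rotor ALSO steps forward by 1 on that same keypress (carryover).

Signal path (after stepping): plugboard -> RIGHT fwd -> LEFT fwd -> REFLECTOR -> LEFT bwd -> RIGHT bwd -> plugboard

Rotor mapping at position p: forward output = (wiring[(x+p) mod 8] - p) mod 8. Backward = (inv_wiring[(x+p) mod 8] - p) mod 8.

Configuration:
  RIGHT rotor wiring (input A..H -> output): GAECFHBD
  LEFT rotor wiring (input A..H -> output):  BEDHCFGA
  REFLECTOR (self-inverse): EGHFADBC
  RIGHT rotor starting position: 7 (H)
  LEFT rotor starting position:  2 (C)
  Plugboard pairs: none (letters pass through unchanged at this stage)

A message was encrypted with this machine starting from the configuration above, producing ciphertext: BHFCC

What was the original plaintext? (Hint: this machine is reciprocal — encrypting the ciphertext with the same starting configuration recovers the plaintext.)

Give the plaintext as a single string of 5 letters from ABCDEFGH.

Char 1 ('B'): step: R->0, L->3 (L advanced); B->plug->B->R->A->L->E->refl->A->L'->H->R'->F->plug->F
Char 2 ('H'): step: R->1, L=3; H->plug->H->R->F->L->G->refl->B->L'->G->R'->E->plug->E
Char 3 ('F'): step: R->2, L=3; F->plug->F->R->B->L->H->refl->C->L'->C->R'->A->plug->A
Char 4 ('C'): step: R->3, L=3; C->plug->C->R->E->L->F->refl->D->L'->D->R'->F->plug->F
Char 5 ('C'): step: R->4, L=3; C->plug->C->R->F->L->G->refl->B->L'->G->R'->H->plug->H

Answer: FEAFH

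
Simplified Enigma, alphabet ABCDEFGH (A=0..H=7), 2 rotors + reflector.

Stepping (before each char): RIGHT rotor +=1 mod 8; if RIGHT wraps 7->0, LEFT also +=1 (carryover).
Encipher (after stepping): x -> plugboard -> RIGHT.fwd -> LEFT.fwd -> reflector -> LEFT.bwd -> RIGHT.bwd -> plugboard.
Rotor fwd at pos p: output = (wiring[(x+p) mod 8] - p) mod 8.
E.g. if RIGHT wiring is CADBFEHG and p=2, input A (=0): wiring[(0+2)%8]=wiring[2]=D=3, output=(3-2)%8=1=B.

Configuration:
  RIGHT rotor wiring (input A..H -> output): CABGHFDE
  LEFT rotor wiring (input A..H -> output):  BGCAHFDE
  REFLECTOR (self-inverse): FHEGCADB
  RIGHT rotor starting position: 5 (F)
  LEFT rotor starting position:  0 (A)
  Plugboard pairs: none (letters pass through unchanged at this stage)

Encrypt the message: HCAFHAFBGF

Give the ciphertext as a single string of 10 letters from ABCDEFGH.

Char 1 ('H'): step: R->6, L=0; H->plug->H->R->H->L->E->refl->C->L'->C->R'->D->plug->D
Char 2 ('C'): step: R->7, L=0; C->plug->C->R->B->L->G->refl->D->L'->G->R'->G->plug->G
Char 3 ('A'): step: R->0, L->1 (L advanced); A->plug->A->R->C->L->H->refl->B->L'->B->R'->C->plug->C
Char 4 ('F'): step: R->1, L=1; F->plug->F->R->C->L->H->refl->B->L'->B->R'->H->plug->H
Char 5 ('H'): step: R->2, L=1; H->plug->H->R->G->L->D->refl->G->L'->D->R'->D->plug->D
Char 6 ('A'): step: R->3, L=1; A->plug->A->R->D->L->G->refl->D->L'->G->R'->H->plug->H
Char 7 ('F'): step: R->4, L=1; F->plug->F->R->E->L->E->refl->C->L'->F->R'->G->plug->G
Char 8 ('B'): step: R->5, L=1; B->plug->B->R->G->L->D->refl->G->L'->D->R'->E->plug->E
Char 9 ('G'): step: R->6, L=1; G->plug->G->R->B->L->B->refl->H->L'->C->R'->D->plug->D
Char 10 ('F'): step: R->7, L=1; F->plug->F->R->A->L->F->refl->A->L'->H->R'->E->plug->E

Answer: DGCHDHGEDE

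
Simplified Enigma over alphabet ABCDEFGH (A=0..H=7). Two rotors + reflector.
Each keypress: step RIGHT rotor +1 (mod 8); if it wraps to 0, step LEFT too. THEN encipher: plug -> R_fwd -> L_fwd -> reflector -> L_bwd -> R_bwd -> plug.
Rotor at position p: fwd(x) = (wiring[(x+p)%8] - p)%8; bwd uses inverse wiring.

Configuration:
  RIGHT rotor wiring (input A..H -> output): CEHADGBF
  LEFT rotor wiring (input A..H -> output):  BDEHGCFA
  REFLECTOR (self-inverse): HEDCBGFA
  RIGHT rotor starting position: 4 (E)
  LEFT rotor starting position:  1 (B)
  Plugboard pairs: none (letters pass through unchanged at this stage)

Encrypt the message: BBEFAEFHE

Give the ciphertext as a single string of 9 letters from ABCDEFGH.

Char 1 ('B'): step: R->5, L=1; B->plug->B->R->E->L->B->refl->E->L'->F->R'->D->plug->D
Char 2 ('B'): step: R->6, L=1; B->plug->B->R->H->L->A->refl->H->L'->G->R'->D->plug->D
Char 3 ('E'): step: R->7, L=1; E->plug->E->R->B->L->D->refl->C->L'->A->R'->D->plug->D
Char 4 ('F'): step: R->0, L->2 (L advanced); F->plug->F->R->G->L->H->refl->A->L'->D->R'->E->plug->E
Char 5 ('A'): step: R->1, L=2; A->plug->A->R->D->L->A->refl->H->L'->G->R'->B->plug->B
Char 6 ('E'): step: R->2, L=2; E->plug->E->R->H->L->B->refl->E->L'->C->R'->H->plug->H
Char 7 ('F'): step: R->3, L=2; F->plug->F->R->H->L->B->refl->E->L'->C->R'->E->plug->E
Char 8 ('H'): step: R->4, L=2; H->plug->H->R->E->L->D->refl->C->L'->A->R'->F->plug->F
Char 9 ('E'): step: R->5, L=2; E->plug->E->R->H->L->B->refl->E->L'->C->R'->F->plug->F

Answer: DDDEBHEFF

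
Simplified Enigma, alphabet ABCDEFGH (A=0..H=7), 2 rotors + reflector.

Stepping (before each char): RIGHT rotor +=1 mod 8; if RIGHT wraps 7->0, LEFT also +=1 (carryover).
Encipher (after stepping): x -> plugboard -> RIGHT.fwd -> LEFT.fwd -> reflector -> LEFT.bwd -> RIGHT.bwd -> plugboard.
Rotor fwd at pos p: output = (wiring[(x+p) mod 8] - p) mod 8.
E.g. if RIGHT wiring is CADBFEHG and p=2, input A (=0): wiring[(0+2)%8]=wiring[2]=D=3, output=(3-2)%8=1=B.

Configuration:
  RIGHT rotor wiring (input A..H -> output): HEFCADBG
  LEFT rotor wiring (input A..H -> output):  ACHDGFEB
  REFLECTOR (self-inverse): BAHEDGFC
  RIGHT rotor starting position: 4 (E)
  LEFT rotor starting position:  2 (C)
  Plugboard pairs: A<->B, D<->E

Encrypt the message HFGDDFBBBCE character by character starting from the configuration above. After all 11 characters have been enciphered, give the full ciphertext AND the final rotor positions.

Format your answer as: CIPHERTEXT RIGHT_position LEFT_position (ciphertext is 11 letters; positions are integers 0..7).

Char 1 ('H'): step: R->5, L=2; H->plug->H->R->D->L->D->refl->E->L'->C->R'->D->plug->E
Char 2 ('F'): step: R->6, L=2; F->plug->F->R->E->L->C->refl->H->L'->F->R'->H->plug->H
Char 3 ('G'): step: R->7, L=2; G->plug->G->R->E->L->C->refl->H->L'->F->R'->C->plug->C
Char 4 ('D'): step: R->0, L->3 (L advanced); D->plug->E->R->A->L->A->refl->B->L'->D->R'->F->plug->F
Char 5 ('D'): step: R->1, L=3; D->plug->E->R->C->L->C->refl->H->L'->G->R'->H->plug->H
Char 6 ('F'): step: R->2, L=3; F->plug->F->R->E->L->G->refl->F->L'->F->R'->G->plug->G
Char 7 ('B'): step: R->3, L=3; B->plug->A->R->H->L->E->refl->D->L'->B->R'->G->plug->G
Char 8 ('B'): step: R->4, L=3; B->plug->A->R->E->L->G->refl->F->L'->F->R'->C->plug->C
Char 9 ('B'): step: R->5, L=3; B->plug->A->R->G->L->H->refl->C->L'->C->R'->D->plug->E
Char 10 ('C'): step: R->6, L=3; C->plug->C->R->B->L->D->refl->E->L'->H->R'->E->plug->D
Char 11 ('E'): step: R->7, L=3; E->plug->D->R->G->L->H->refl->C->L'->C->R'->H->plug->H
Final: ciphertext=EHCFHGGCEDH, RIGHT=7, LEFT=3

Answer: EHCFHGGCEDH 7 3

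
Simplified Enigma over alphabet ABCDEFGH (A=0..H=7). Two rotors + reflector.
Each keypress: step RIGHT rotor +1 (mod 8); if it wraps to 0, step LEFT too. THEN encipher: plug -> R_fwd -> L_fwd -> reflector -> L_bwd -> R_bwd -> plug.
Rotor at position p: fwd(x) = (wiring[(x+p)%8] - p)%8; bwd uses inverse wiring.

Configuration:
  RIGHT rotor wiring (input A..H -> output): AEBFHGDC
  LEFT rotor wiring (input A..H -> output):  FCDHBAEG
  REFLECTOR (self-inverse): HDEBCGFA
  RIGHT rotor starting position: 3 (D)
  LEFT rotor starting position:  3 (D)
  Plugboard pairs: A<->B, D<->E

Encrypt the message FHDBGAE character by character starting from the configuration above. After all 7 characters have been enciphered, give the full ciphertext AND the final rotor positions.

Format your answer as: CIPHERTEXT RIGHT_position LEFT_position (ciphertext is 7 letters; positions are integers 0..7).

Char 1 ('F'): step: R->4, L=3; F->plug->F->R->A->L->E->refl->C->L'->F->R'->G->plug->G
Char 2 ('H'): step: R->5, L=3; H->plug->H->R->C->L->F->refl->G->L'->B->R'->A->plug->B
Char 3 ('D'): step: R->6, L=3; D->plug->E->R->D->L->B->refl->D->L'->E->R'->B->plug->A
Char 4 ('B'): step: R->7, L=3; B->plug->A->R->D->L->B->refl->D->L'->E->R'->H->plug->H
Char 5 ('G'): step: R->0, L->4 (L advanced); G->plug->G->R->D->L->C->refl->E->L'->B->R'->C->plug->C
Char 6 ('A'): step: R->1, L=4; A->plug->B->R->A->L->F->refl->G->L'->F->R'->E->plug->D
Char 7 ('E'): step: R->2, L=4; E->plug->D->R->E->L->B->refl->D->L'->H->R'->A->plug->B
Final: ciphertext=GBAHCDB, RIGHT=2, LEFT=4

Answer: GBAHCDB 2 4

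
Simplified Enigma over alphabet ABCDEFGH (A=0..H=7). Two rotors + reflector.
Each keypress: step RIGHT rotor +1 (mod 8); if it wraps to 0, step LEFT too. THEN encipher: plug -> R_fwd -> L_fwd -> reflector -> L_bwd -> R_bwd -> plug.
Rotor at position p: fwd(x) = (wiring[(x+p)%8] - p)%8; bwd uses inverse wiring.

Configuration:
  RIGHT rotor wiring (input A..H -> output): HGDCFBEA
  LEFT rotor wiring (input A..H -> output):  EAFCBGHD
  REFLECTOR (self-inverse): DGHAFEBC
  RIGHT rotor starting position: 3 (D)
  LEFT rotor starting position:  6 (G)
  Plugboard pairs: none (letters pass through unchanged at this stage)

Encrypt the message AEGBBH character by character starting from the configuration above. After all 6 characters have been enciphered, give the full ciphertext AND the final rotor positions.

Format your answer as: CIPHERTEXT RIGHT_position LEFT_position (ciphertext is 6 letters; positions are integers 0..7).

Char 1 ('A'): step: R->4, L=6; A->plug->A->R->B->L->F->refl->E->L'->F->R'->B->plug->B
Char 2 ('E'): step: R->5, L=6; E->plug->E->R->B->L->F->refl->E->L'->F->R'->G->plug->G
Char 3 ('G'): step: R->6, L=6; G->plug->G->R->H->L->A->refl->D->L'->G->R'->A->plug->A
Char 4 ('B'): step: R->7, L=6; B->plug->B->R->A->L->B->refl->G->L'->C->R'->G->plug->G
Char 5 ('B'): step: R->0, L->7 (L advanced); B->plug->B->R->G->L->H->refl->C->L'->F->R'->E->plug->E
Char 6 ('H'): step: R->1, L=7; H->plug->H->R->G->L->H->refl->C->L'->F->R'->A->plug->A
Final: ciphertext=BGAGEA, RIGHT=1, LEFT=7

Answer: BGAGEA 1 7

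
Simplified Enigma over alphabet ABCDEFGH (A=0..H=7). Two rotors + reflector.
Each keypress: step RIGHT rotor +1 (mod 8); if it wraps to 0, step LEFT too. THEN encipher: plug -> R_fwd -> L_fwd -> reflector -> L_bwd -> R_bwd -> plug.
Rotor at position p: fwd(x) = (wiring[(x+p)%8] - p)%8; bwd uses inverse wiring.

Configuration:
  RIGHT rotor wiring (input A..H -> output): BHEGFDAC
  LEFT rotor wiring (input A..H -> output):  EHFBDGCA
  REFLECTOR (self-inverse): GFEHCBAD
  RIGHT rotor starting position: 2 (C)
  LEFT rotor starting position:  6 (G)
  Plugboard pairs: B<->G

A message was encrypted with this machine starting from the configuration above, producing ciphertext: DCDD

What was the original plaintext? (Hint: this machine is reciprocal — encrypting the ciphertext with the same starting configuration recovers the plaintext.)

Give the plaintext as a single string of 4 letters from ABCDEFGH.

Char 1 ('D'): step: R->3, L=6; D->plug->D->R->F->L->D->refl->H->L'->E->R'->G->plug->B
Char 2 ('C'): step: R->4, L=6; C->plug->C->R->E->L->H->refl->D->L'->F->R'->E->plug->E
Char 3 ('D'): step: R->5, L=6; D->plug->D->R->E->L->H->refl->D->L'->F->R'->C->plug->C
Char 4 ('D'): step: R->6, L=6; D->plug->D->R->B->L->C->refl->E->L'->A->R'->F->plug->F

Answer: BECF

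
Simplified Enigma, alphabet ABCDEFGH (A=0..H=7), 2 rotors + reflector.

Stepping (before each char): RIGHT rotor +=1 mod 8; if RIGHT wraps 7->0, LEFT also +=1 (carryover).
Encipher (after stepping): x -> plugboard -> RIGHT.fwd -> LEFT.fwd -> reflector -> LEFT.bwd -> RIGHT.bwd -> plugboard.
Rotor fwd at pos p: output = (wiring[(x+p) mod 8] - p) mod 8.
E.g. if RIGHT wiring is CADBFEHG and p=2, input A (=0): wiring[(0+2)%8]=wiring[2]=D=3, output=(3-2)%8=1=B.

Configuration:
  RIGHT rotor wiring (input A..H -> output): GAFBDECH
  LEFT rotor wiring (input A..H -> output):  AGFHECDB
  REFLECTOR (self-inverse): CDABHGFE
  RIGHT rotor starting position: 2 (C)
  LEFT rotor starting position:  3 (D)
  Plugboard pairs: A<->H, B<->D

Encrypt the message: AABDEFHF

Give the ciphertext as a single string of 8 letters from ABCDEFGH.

Char 1 ('A'): step: R->3, L=3; A->plug->H->R->C->L->H->refl->E->L'->A->R'->B->plug->D
Char 2 ('A'): step: R->4, L=3; A->plug->H->R->F->L->F->refl->G->L'->E->R'->F->plug->F
Char 3 ('B'): step: R->5, L=3; B->plug->D->R->B->L->B->refl->D->L'->G->R'->H->plug->A
Char 4 ('D'): step: R->6, L=3; D->plug->B->R->B->L->B->refl->D->L'->G->R'->H->plug->A
Char 5 ('E'): step: R->7, L=3; E->plug->E->R->C->L->H->refl->E->L'->A->R'->A->plug->H
Char 6 ('F'): step: R->0, L->4 (L advanced); F->plug->F->R->E->L->E->refl->H->L'->C->R'->G->plug->G
Char 7 ('H'): step: R->1, L=4; H->plug->A->R->H->L->D->refl->B->L'->G->R'->G->plug->G
Char 8 ('F'): step: R->2, L=4; F->plug->F->R->F->L->C->refl->A->L'->A->R'->E->plug->E

Answer: DFAAHGGE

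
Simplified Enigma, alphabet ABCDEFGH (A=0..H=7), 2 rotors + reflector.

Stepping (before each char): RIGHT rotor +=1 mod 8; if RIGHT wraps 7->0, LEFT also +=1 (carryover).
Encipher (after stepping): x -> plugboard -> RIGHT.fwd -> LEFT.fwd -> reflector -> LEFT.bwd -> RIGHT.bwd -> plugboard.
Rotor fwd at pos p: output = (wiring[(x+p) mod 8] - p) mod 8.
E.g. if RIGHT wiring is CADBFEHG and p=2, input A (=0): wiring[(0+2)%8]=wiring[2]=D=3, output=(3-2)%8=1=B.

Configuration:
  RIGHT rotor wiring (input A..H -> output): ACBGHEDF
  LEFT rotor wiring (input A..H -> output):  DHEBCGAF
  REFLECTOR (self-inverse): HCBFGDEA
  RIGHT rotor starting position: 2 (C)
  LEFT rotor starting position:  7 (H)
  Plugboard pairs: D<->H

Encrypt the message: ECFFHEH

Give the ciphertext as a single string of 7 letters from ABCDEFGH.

Char 1 ('E'): step: R->3, L=7; E->plug->E->R->C->L->A->refl->H->L'->G->R'->H->plug->D
Char 2 ('C'): step: R->4, L=7; C->plug->C->R->H->L->B->refl->C->L'->E->R'->E->plug->E
Char 3 ('F'): step: R->5, L=7; F->plug->F->R->E->L->C->refl->B->L'->H->R'->A->plug->A
Char 4 ('F'): step: R->6, L=7; F->plug->F->R->A->L->G->refl->E->L'->B->R'->G->plug->G
Char 5 ('H'): step: R->7, L=7; H->plug->D->R->C->L->A->refl->H->L'->G->R'->A->plug->A
Char 6 ('E'): step: R->0, L->0 (L advanced); E->plug->E->R->H->L->F->refl->D->L'->A->R'->A->plug->A
Char 7 ('H'): step: R->1, L=0; H->plug->D->R->G->L->A->refl->H->L'->B->R'->A->plug->A

Answer: DEAGAAA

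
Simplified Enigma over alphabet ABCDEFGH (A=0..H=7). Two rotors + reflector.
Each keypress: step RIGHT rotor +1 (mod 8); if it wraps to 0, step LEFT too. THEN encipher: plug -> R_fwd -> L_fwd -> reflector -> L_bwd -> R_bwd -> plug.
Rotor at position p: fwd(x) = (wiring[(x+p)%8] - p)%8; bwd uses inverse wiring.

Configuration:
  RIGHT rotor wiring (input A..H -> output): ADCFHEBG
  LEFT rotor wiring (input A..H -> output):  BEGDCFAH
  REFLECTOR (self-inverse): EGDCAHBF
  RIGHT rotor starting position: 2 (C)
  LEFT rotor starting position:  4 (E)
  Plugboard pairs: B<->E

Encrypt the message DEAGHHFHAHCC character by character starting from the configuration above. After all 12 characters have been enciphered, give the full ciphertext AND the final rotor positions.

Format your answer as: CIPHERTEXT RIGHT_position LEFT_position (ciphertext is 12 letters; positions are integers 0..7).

Answer: BHEEGDBDCDHG 6 5

Derivation:
Char 1 ('D'): step: R->3, L=4; D->plug->D->R->G->L->C->refl->D->L'->D->R'->E->plug->B
Char 2 ('E'): step: R->4, L=4; E->plug->B->R->A->L->G->refl->B->L'->B->R'->H->plug->H
Char 3 ('A'): step: R->5, L=4; A->plug->A->R->H->L->H->refl->F->L'->E->R'->B->plug->E
Char 4 ('G'): step: R->6, L=4; G->plug->G->R->B->L->B->refl->G->L'->A->R'->B->plug->E
Char 5 ('H'): step: R->7, L=4; H->plug->H->R->C->L->E->refl->A->L'->F->R'->G->plug->G
Char 6 ('H'): step: R->0, L->5 (L advanced); H->plug->H->R->G->L->G->refl->B->L'->F->R'->D->plug->D
Char 7 ('F'): step: R->1, L=5; F->plug->F->R->A->L->A->refl->E->L'->D->R'->E->plug->B
Char 8 ('H'): step: R->2, L=5; H->plug->H->R->B->L->D->refl->C->L'->C->R'->D->plug->D
Char 9 ('A'): step: R->3, L=5; A->plug->A->R->C->L->C->refl->D->L'->B->R'->C->plug->C
Char 10 ('H'): step: R->4, L=5; H->plug->H->R->B->L->D->refl->C->L'->C->R'->D->plug->D
Char 11 ('C'): step: R->5, L=5; C->plug->C->R->B->L->D->refl->C->L'->C->R'->H->plug->H
Char 12 ('C'): step: R->6, L=5; C->plug->C->R->C->L->C->refl->D->L'->B->R'->G->plug->G
Final: ciphertext=BHEEGDBDCDHG, RIGHT=6, LEFT=5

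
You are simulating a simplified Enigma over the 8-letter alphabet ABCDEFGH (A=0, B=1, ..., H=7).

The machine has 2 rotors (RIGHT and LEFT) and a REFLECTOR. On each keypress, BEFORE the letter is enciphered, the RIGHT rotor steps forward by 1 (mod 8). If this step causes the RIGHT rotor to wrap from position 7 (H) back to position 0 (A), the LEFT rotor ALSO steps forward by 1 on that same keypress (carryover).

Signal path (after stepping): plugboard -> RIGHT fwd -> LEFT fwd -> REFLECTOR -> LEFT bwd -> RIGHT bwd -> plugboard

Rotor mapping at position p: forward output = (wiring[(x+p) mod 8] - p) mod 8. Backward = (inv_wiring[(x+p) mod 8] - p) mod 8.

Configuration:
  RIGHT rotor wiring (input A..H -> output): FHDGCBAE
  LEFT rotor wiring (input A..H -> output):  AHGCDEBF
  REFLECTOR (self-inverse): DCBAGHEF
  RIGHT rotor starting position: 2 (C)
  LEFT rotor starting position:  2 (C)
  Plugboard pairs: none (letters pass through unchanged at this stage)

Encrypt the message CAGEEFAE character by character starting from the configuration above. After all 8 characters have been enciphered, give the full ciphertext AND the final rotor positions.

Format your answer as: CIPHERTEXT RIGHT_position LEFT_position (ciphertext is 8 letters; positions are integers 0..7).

Char 1 ('C'): step: R->3, L=2; C->plug->C->R->G->L->G->refl->E->L'->A->R'->H->plug->H
Char 2 ('A'): step: R->4, L=2; A->plug->A->R->G->L->G->refl->E->L'->A->R'->D->plug->D
Char 3 ('G'): step: R->5, L=2; G->plug->G->R->B->L->A->refl->D->L'->F->R'->H->plug->H
Char 4 ('E'): step: R->6, L=2; E->plug->E->R->F->L->D->refl->A->L'->B->R'->D->plug->D
Char 5 ('E'): step: R->7, L=2; E->plug->E->R->H->L->F->refl->H->L'->E->R'->D->plug->D
Char 6 ('F'): step: R->0, L->3 (L advanced); F->plug->F->R->B->L->A->refl->D->L'->H->R'->B->plug->B
Char 7 ('A'): step: R->1, L=3; A->plug->A->R->G->L->E->refl->G->L'->D->R'->G->plug->G
Char 8 ('E'): step: R->2, L=3; E->plug->E->R->G->L->E->refl->G->L'->D->R'->G->plug->G
Final: ciphertext=HDHDDBGG, RIGHT=2, LEFT=3

Answer: HDHDDBGG 2 3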